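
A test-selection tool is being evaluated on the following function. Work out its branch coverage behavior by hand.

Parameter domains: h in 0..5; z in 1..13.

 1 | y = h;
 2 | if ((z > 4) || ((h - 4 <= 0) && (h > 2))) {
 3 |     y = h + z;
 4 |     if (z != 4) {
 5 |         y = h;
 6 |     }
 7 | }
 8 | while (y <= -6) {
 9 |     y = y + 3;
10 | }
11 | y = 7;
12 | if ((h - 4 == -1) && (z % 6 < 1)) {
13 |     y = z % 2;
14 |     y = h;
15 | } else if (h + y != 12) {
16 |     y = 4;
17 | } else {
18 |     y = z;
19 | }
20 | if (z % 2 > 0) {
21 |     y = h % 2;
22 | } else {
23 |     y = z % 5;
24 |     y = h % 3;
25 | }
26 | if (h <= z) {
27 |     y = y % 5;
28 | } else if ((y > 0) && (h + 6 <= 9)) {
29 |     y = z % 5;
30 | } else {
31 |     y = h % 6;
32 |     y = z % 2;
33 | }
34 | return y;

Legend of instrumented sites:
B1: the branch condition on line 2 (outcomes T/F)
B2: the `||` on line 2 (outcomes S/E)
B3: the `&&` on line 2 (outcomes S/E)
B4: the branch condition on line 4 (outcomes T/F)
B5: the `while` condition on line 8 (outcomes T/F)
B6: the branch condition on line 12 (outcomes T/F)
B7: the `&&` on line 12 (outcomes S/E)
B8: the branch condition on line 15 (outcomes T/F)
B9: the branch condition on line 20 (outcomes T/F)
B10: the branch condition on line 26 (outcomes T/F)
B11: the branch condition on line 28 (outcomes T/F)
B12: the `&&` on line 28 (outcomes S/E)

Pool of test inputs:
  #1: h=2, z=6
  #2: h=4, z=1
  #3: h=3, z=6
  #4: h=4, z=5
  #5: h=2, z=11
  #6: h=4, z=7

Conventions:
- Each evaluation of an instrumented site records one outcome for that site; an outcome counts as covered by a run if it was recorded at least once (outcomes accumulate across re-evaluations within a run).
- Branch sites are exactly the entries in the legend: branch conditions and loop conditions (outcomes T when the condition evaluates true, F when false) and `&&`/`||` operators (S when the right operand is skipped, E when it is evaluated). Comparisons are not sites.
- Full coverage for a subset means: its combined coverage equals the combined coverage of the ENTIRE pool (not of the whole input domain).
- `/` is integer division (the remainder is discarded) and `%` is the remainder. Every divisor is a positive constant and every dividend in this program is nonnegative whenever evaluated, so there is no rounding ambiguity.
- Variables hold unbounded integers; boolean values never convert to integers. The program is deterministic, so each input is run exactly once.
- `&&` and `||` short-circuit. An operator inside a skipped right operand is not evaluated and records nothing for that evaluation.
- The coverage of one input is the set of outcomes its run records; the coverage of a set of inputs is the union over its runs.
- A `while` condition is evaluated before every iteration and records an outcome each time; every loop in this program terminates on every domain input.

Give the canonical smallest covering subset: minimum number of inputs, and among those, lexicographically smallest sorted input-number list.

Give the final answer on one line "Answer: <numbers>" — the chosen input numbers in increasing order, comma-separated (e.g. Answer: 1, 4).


input #1, h=2, z=6: outcomes B1=T, B2=S, B4=T, B5=F, B6=F, B7=S, B8=T, B9=F, B10=T
input #2, h=4, z=1: outcomes B1=T, B2=E, B3=E, B4=T, B5=F, B6=F, B7=S, B8=T, B9=T, B10=F, B11=F, B12=S
input #3, h=3, z=6: outcomes B1=T, B2=S, B4=T, B5=F, B6=T, B7=E, B9=F, B10=T
input #4, h=4, z=5: outcomes B1=T, B2=S, B4=T, B5=F, B6=F, B7=S, B8=T, B9=T, B10=T
input #5, h=2, z=11: outcomes B1=T, B2=S, B4=T, B5=F, B6=F, B7=S, B8=T, B9=T, B10=T
input #6, h=4, z=7: outcomes B1=T, B2=S, B4=T, B5=F, B6=F, B7=S, B8=T, B9=T, B10=T
pool-wide coverage (17 outcomes): B1=T, B2=S, B2=E, B3=E, B4=T, B5=F, B6=T, B6=F, B7=S, B7=E, B8=T, B9=T, B9=F, B10=T, B10=F, B11=F, B12=S
checked all size-1 subsets: none covers 17 outcomes (max 12/17)
the canonical winner is {2, 3}: size 2, full 17-outcome coverage, earliest index list among size-2 covers
Answer: 2, 3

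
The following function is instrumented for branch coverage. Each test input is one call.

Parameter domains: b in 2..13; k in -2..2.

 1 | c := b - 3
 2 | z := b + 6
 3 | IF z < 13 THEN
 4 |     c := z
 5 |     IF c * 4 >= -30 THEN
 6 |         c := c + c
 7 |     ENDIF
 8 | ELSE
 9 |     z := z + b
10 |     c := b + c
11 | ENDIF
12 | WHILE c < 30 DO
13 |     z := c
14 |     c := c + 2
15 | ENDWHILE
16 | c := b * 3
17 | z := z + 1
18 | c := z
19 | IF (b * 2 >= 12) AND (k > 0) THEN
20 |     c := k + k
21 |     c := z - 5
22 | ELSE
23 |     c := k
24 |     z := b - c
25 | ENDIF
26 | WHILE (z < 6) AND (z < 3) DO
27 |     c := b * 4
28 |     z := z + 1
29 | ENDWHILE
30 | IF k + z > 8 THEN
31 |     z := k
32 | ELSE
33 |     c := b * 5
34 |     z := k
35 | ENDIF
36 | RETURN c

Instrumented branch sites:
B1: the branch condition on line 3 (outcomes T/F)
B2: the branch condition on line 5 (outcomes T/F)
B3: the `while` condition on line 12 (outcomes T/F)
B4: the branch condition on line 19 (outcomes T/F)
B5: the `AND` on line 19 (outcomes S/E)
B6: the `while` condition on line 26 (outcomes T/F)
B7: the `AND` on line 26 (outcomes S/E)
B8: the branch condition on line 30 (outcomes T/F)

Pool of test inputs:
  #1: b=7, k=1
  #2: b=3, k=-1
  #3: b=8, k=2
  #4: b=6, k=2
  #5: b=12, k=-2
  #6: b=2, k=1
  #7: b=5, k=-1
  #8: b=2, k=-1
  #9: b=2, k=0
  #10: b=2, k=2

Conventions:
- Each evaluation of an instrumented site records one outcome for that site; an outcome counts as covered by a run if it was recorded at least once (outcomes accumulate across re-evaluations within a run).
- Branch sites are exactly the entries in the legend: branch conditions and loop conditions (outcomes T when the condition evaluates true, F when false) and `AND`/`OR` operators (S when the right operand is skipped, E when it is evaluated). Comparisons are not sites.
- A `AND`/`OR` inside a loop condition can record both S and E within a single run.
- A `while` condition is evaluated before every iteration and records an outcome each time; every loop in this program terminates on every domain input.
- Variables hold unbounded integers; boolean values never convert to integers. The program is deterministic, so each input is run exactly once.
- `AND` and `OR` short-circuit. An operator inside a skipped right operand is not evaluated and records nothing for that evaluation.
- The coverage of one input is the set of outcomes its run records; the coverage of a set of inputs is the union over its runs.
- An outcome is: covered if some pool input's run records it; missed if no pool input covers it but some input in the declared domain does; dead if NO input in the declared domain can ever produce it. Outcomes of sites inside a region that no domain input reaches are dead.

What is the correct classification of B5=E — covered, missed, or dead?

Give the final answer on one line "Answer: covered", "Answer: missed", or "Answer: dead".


B5=E is recorded by pool input(s) 1, 3, 4, 5 -> covered
Answer: covered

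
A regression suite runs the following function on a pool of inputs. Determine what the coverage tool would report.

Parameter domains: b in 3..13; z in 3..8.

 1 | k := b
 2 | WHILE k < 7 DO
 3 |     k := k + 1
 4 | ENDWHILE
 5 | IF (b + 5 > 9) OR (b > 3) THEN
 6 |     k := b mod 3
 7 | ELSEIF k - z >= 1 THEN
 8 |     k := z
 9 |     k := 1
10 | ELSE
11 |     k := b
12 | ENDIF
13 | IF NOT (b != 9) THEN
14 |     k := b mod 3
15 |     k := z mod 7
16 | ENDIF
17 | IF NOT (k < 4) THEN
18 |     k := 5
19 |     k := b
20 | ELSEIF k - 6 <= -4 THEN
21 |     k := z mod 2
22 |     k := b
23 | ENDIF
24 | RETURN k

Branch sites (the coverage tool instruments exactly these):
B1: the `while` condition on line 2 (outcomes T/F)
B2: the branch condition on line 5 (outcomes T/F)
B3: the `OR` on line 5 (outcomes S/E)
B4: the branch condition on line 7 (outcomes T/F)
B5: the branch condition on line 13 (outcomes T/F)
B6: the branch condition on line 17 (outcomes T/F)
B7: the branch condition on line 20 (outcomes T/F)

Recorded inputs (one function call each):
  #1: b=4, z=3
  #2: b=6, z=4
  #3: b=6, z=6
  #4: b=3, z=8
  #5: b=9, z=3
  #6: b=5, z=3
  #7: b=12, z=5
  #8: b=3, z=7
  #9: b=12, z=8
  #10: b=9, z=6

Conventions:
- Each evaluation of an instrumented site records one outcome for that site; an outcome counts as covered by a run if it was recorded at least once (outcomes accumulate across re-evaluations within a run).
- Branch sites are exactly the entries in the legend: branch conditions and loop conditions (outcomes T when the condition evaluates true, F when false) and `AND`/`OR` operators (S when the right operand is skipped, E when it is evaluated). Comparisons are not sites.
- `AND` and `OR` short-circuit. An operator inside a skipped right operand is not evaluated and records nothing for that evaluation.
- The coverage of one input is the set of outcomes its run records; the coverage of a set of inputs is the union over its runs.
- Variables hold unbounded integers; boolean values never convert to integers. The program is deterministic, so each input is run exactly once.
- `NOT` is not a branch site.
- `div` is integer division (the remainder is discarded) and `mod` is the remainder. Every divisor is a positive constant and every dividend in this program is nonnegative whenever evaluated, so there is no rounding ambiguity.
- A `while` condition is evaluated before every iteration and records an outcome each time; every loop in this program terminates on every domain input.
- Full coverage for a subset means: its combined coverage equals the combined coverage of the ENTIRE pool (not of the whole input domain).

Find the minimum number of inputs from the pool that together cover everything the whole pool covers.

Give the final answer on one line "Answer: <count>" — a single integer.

test 1 (b=4, z=3) fires B1->T, B1->T, B1->T, B1->F, B3->E, B2->T, B5->F, B6->F, B7->T; hits B1=T, B1=F, B2=T, B3=E, B5=F, B6=F, B7=T
test 2 (b=6, z=4) fires B1->T, B1->F, B3->S, B2->T, B5->F, B6->F, B7->T; hits B1=T, B1=F, B2=T, B3=S, B5=F, B6=F, B7=T
test 3 (b=6, z=6) fires B1->T, B1->F, B3->S, B2->T, B5->F, B6->F, B7->T; hits B1=T, B1=F, B2=T, B3=S, B5=F, B6=F, B7=T
test 4 (b=3, z=8) fires B1->T, B1->T, B1->T, B1->T, B1->F, B3->E, B2->F, B4->F, B5->F, B6->F, B7->F; hits B1=T, B1=F, B2=F, B3=E, B4=F, B5=F, B6=F, B7=F
test 5 (b=9, z=3) fires B1->F, B3->S, B2->T, B5->T, B6->F, B7->F; hits B1=F, B2=T, B3=S, B5=T, B6=F, B7=F
test 6 (b=5, z=3) fires B1->T, B1->T, B1->F, B3->S, B2->T, B5->F, B6->F, B7->T; hits B1=T, B1=F, B2=T, B3=S, B5=F, B6=F, B7=T
test 7 (b=12, z=5) fires B1->F, B3->S, B2->T, B5->F, B6->F, B7->T; hits B1=F, B2=T, B3=S, B5=F, B6=F, B7=T
test 8 (b=3, z=7) fires B1->T, B1->T, B1->T, B1->T, B1->F, B3->E, B2->F, B4->F, B5->F, B6->F, B7->F; hits B1=T, B1=F, B2=F, B3=E, B4=F, B5=F, B6=F, B7=F
test 9 (b=12, z=8) fires B1->F, B3->S, B2->T, B5->F, B6->F, B7->T; hits B1=F, B2=T, B3=S, B5=F, B6=F, B7=T
test 10 (b=9, z=6) fires B1->F, B3->S, B2->T, B5->T, B6->T; hits B1=F, B2=T, B3=S, B5=T, B6=T
the full pool covers 13 outcomes: B1=T, B1=F, B2=T, B2=F, B3=S, B3=E, B4=F, B5=T, B5=F, B6=T, B6=F, B7=T, B7=F
every size-1 subset falls short of the 13 outcomes (best: 8/13)
every size-2 subset falls short of the 13 outcomes (best: 12/13)
inputs {1, 4, 10} (size 3) cover everything; no size-3 subset with a lexicographically smaller index list covers all 13

Answer: 3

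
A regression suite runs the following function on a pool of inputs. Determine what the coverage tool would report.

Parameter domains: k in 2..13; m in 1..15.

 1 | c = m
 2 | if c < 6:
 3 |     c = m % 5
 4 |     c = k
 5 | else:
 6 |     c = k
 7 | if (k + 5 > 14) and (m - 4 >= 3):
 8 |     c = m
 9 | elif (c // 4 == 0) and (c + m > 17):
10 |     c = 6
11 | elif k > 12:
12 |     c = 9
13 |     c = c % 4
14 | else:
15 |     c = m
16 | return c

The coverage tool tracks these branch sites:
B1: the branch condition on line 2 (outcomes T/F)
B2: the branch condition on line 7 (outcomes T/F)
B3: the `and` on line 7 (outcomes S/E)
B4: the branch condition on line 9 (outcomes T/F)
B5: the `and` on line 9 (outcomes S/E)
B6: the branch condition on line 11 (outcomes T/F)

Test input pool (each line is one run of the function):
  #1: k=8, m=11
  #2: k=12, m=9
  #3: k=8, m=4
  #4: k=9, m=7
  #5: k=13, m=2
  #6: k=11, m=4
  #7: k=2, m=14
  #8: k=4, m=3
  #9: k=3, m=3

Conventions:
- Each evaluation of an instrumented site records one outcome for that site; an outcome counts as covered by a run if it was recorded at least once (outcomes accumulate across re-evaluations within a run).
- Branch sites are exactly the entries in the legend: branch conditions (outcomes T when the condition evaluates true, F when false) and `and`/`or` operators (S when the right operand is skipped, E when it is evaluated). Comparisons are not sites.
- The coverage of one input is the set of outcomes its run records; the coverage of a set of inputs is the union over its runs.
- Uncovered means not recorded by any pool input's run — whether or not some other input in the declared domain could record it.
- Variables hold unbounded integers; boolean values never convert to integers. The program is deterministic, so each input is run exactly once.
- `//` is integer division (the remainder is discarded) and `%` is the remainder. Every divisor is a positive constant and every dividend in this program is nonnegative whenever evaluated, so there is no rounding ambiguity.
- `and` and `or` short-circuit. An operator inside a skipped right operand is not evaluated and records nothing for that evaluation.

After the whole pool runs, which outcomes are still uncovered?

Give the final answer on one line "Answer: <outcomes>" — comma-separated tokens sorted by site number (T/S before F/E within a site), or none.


run #1 (k=8, m=11) runs B1->F, B3->S, B2->F, B5->S, B4->F, B6->F; records B1=F, B2=F, B3=S, B4=F, B5=S, B6=F
run #2 (k=12, m=9) runs B1->F, B3->E, B2->T; records B1=F, B2=T, B3=E
run #3 (k=8, m=4) runs B1->T, B3->S, B2->F, B5->S, B4->F, B6->F; records B1=T, B2=F, B3=S, B4=F, B5=S, B6=F
run #4 (k=9, m=7) runs B1->F, B3->S, B2->F, B5->S, B4->F, B6->F; records B1=F, B2=F, B3=S, B4=F, B5=S, B6=F
run #5 (k=13, m=2) runs B1->T, B3->E, B2->F, B5->S, B4->F, B6->T; records B1=T, B2=F, B3=E, B4=F, B5=S, B6=T
run #6 (k=11, m=4) runs B1->T, B3->E, B2->F, B5->S, B4->F, B6->F; records B1=T, B2=F, B3=E, B4=F, B5=S, B6=F
run #7 (k=2, m=14) runs B1->F, B3->S, B2->F, B5->E, B4->F, B6->F; records B1=F, B2=F, B3=S, B4=F, B5=E, B6=F
run #8 (k=4, m=3) runs B1->T, B3->S, B2->F, B5->S, B4->F, B6->F; records B1=T, B2=F, B3=S, B4=F, B5=S, B6=F
run #9 (k=3, m=3) runs B1->T, B3->S, B2->F, B5->E, B4->F, B6->F; records B1=T, B2=F, B3=S, B4=F, B5=E, B6=F
union over the pool: B1=T, B1=F, B2=T, B2=F, B3=S, B3=E, B4=F, B5=S, B5=E, B6=T, B6=F
uncovered (1 of 12): B4=T
Answer: B4=T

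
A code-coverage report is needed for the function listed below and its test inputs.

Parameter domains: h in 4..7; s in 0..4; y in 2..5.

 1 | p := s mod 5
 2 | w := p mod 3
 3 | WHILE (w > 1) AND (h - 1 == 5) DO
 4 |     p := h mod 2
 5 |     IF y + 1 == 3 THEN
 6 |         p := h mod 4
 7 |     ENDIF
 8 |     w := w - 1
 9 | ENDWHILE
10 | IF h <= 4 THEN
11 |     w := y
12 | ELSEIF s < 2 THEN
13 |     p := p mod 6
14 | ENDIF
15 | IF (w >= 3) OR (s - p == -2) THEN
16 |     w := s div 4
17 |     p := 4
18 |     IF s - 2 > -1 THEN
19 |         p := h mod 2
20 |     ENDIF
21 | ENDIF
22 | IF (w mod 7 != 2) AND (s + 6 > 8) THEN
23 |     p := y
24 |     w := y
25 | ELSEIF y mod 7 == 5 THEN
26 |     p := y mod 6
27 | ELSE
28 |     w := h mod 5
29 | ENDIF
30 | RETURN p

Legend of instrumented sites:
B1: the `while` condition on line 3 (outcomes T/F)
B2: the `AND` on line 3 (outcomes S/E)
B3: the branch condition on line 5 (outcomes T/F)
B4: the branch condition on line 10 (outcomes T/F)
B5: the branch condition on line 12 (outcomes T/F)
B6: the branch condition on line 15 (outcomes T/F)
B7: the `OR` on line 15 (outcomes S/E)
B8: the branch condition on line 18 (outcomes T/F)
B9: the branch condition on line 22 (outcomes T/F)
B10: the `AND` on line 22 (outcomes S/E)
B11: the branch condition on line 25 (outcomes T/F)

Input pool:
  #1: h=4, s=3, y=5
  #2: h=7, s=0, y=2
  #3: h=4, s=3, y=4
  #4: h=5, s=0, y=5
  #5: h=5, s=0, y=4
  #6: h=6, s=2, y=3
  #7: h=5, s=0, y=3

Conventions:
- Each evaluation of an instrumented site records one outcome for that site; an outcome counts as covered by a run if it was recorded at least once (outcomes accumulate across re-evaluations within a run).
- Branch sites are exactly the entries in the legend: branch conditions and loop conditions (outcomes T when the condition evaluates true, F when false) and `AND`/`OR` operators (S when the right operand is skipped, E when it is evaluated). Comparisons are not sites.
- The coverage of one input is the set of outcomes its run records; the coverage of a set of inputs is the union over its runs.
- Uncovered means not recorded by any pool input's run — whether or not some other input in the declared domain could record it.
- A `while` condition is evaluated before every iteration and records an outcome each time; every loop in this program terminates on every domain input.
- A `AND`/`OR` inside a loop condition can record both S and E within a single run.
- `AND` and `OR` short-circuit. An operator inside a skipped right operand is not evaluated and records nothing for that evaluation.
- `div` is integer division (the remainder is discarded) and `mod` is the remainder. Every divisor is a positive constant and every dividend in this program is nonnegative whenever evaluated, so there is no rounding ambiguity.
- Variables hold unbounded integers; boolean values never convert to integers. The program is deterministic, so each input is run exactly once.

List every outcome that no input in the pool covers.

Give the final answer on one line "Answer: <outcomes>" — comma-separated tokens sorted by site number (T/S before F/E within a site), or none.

input #1 (h=4, s=3, y=5): events B2->S, B1->F, B4->T, B7->S, B6->T, B8->T, B10->E, B9->T; covers B1=F, B2=S, B4=T, B6=T, B7=S, B8=T, B9=T, B10=E
input #2 (h=7, s=0, y=2): events B2->S, B1->F, B4->F, B5->T, B7->E, B6->F, B10->E, B9->F, B11->F; covers B1=F, B2=S, B4=F, B5=T, B6=F, B7=E, B9=F, B10=E, B11=F
input #3 (h=4, s=3, y=4): events B2->S, B1->F, B4->T, B7->S, B6->T, B8->T, B10->E, B9->T; covers B1=F, B2=S, B4=T, B6=T, B7=S, B8=T, B9=T, B10=E
input #4 (h=5, s=0, y=5): events B2->S, B1->F, B4->F, B5->T, B7->E, B6->F, B10->E, B9->F, B11->T; covers B1=F, B2=S, B4=F, B5=T, B6=F, B7=E, B9=F, B10=E, B11=T
input #5 (h=5, s=0, y=4): events B2->S, B1->F, B4->F, B5->T, B7->E, B6->F, B10->E, B9->F, B11->F; covers B1=F, B2=S, B4=F, B5=T, B6=F, B7=E, B9=F, B10=E, B11=F
input #6 (h=6, s=2, y=3): events B2->E, B1->T, B3->F, B2->S, B1->F, B4->F, B5->F, B7->E, B6->F, B10->E, B9->F, B11->F; covers B1=T, B1=F, B2=S, B2=E, B3=F, B4=F, B5=F, B6=F, B7=E, B9=F, B10=E, B11=F
input #7 (h=5, s=0, y=3): events B2->S, B1->F, B4->F, B5->T, B7->E, B6->F, B10->E, B9->F, B11->F; covers B1=F, B2=S, B4=F, B5=T, B6=F, B7=E, B9=F, B10=E, B11=F
union over the pool: B1=T, B1=F, B2=S, B2=E, B3=F, B4=T, B4=F, B5=T, B5=F, B6=T, B6=F, B7=S, B7=E, B8=T, B9=T, B9=F, B10=E, B11=T, B11=F
uncovered (3 of 22): B3=T, B8=F, B10=S

Answer: B3=T, B8=F, B10=S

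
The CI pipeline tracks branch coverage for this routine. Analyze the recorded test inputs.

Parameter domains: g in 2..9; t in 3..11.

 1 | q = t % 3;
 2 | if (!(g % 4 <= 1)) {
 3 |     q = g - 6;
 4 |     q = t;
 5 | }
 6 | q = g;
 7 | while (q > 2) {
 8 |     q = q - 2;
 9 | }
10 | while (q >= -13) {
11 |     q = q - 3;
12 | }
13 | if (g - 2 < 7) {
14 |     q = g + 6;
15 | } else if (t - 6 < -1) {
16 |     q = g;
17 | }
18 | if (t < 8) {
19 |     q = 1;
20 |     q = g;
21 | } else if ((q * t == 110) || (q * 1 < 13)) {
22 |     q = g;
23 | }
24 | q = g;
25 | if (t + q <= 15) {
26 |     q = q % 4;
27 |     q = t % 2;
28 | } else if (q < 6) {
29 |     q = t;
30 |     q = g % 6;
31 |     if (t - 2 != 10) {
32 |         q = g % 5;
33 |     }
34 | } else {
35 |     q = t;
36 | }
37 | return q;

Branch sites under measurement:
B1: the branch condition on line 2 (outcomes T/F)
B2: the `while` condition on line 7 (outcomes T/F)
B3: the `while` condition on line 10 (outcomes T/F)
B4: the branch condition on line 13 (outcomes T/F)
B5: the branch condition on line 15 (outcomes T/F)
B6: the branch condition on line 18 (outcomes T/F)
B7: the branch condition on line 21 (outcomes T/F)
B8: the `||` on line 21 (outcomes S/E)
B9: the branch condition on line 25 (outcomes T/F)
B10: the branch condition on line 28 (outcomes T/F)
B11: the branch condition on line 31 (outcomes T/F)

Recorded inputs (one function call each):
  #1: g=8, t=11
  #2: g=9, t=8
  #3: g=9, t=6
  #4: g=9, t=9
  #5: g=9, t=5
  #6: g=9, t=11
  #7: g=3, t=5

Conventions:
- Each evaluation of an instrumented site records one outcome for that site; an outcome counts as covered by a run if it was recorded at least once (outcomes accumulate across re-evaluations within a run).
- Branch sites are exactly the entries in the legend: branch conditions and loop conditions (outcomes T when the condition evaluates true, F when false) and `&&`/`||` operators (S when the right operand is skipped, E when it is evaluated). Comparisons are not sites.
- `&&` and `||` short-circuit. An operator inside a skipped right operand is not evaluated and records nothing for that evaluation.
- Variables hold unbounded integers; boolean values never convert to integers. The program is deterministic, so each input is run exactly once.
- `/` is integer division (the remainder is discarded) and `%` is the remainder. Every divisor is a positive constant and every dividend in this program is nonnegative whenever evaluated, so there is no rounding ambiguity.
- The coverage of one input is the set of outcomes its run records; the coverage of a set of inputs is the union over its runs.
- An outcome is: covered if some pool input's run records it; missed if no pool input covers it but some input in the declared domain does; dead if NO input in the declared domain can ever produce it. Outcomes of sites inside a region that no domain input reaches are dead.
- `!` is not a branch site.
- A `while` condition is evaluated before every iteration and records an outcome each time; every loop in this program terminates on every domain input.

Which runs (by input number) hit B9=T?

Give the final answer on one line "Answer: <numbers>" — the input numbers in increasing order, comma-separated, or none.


input #1 (g=8, t=11): never hits B9=T
input #2 (g=9, t=8): never hits B9=T
input #3 (g=9, t=6): hits B9=T
input #4 (g=9, t=9): never hits B9=T
input #5 (g=9, t=5): hits B9=T
input #6 (g=9, t=11): never hits B9=T
input #7 (g=3, t=5): hits B9=T
Answer: 3, 5, 7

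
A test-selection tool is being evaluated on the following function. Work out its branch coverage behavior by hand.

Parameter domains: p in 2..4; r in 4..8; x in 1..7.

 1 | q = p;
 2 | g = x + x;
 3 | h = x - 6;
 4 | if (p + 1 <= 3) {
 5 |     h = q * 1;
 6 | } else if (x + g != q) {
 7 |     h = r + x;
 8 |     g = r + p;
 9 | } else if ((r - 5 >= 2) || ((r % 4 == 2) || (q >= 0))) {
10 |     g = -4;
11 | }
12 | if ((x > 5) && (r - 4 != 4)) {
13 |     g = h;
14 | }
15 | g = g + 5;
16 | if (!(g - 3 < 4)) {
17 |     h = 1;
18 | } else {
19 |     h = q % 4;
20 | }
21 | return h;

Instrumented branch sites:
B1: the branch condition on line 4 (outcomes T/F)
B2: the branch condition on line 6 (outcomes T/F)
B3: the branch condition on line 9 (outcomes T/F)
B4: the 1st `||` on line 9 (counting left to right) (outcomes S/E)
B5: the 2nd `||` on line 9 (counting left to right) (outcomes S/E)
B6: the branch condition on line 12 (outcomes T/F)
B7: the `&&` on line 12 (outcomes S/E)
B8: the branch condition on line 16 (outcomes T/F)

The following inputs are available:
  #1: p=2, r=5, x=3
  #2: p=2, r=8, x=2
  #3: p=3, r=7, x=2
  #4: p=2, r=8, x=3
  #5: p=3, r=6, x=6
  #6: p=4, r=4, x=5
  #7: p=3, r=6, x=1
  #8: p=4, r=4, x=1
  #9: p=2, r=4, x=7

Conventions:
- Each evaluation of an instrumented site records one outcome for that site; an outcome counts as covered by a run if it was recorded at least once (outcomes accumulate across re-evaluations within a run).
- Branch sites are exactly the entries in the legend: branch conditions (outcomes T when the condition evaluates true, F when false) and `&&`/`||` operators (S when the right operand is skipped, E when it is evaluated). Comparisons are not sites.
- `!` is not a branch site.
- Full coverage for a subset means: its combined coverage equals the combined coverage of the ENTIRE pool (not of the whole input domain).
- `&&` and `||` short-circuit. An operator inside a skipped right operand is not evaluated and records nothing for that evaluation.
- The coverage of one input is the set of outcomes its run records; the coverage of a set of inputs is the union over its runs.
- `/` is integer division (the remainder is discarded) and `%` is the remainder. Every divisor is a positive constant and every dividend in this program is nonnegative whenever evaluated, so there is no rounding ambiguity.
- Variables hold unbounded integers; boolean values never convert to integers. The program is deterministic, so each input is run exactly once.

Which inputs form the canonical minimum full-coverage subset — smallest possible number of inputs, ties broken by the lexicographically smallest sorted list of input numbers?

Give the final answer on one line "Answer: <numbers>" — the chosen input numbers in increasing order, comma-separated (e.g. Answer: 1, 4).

run #1 (p=2, r=5, x=3) runs B1->T, B7->S, B6->F, B8->T; records B1=T, B6=F, B7=S, B8=T
run #2 (p=2, r=8, x=2) runs B1->T, B7->S, B6->F, B8->T; records B1=T, B6=F, B7=S, B8=T
run #3 (p=3, r=7, x=2) runs B1->F, B2->T, B7->S, B6->F, B8->T; records B1=F, B2=T, B6=F, B7=S, B8=T
run #4 (p=2, r=8, x=3) runs B1->T, B7->S, B6->F, B8->T; records B1=T, B6=F, B7=S, B8=T
run #5 (p=3, r=6, x=6) runs B1->F, B2->T, B7->E, B6->T, B8->T; records B1=F, B2=T, B6=T, B7=E, B8=T
run #6 (p=4, r=4, x=5) runs B1->F, B2->T, B7->S, B6->F, B8->T; records B1=F, B2=T, B6=F, B7=S, B8=T
run #7 (p=3, r=6, x=1) runs B1->F, B2->F, B4->E, B5->S, B3->T, B7->S, B6->F, B8->F; records B1=F, B2=F, B3=T, B4=E, B5=S, B6=F, B7=S, B8=F
run #8 (p=4, r=4, x=1) runs B1->F, B2->T, B7->S, B6->F, B8->T; records B1=F, B2=T, B6=F, B7=S, B8=T
run #9 (p=2, r=4, x=7) runs B1->T, B7->E, B6->T, B8->T; records B1=T, B6=T, B7=E, B8=T
union over all inputs: B1=T, B1=F, B2=T, B2=F, B3=T, B4=E, B5=S, B6=T, B6=F, B7=S, B7=E, B8=T, B8=F (13 outcomes)
checked all size-1 subsets: none covers 13 outcomes (max 8/13)
checked all size-2 subsets: none covers 13 outcomes (max 12/13)
at size 3, {1, 5, 7} reaches all 13 outcomes; every lexicographically earlier size-3 subset fails

Answer: 1, 5, 7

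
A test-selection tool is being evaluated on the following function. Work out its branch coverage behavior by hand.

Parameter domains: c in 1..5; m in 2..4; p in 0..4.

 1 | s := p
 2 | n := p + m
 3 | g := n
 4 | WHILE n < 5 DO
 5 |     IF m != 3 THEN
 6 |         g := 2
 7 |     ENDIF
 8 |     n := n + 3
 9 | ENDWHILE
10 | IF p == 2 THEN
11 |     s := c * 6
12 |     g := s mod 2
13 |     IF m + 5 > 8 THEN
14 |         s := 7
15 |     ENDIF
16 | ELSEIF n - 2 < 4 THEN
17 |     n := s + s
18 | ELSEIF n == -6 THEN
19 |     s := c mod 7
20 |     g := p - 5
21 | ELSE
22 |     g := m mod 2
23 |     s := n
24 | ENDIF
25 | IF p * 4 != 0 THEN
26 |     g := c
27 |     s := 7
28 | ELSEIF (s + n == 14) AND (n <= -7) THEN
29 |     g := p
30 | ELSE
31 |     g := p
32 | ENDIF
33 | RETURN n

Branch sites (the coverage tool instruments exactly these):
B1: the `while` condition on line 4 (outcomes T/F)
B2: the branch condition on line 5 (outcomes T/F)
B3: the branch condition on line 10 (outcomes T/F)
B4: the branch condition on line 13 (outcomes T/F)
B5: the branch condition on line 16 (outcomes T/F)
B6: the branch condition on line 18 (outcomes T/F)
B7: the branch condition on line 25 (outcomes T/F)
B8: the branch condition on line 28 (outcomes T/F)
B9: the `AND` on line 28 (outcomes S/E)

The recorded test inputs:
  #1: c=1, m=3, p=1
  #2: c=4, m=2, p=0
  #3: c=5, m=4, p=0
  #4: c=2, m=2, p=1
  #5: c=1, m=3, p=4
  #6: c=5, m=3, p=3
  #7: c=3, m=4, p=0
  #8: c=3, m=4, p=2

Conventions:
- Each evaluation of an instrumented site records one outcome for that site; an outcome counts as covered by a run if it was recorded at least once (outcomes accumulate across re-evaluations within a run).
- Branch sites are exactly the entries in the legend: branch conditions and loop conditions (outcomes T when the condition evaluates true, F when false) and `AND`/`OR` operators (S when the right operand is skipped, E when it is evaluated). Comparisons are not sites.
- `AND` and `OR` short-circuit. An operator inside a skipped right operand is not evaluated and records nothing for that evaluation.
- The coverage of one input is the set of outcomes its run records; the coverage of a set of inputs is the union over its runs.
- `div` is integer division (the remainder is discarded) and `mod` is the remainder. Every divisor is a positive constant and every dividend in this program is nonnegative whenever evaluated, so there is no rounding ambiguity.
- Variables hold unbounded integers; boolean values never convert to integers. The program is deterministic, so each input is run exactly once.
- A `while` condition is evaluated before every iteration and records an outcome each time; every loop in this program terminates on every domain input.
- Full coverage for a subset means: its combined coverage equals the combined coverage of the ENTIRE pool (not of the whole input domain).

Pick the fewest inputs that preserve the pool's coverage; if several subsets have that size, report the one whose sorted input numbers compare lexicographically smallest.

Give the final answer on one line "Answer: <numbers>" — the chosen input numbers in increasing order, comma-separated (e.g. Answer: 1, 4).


test 1 (c=1, m=3, p=1) fires B1->T, B2->F, B1->F, B3->F, B5->F, B6->F, B7->T; hits B1=T, B1=F, B2=F, B3=F, B5=F, B6=F, B7=T
test 2 (c=4, m=2, p=0) fires B1->T, B2->T, B1->F, B3->F, B5->T, B7->F, B9->S, B8->F; hits B1=T, B1=F, B2=T, B3=F, B5=T, B7=F, B8=F, B9=S
test 3 (c=5, m=4, p=0) fires B1->T, B2->T, B1->F, B3->F, B5->F, B6->F, B7->F, B9->E, B8->F; hits B1=T, B1=F, B2=T, B3=F, B5=F, B6=F, B7=F, B8=F, B9=E
test 4 (c=2, m=2, p=1) fires B1->T, B2->T, B1->F, B3->F, B5->F, B6->F, B7->T; hits B1=T, B1=F, B2=T, B3=F, B5=F, B6=F, B7=T
test 5 (c=1, m=3, p=4) fires B1->F, B3->F, B5->F, B6->F, B7->T; hits B1=F, B3=F, B5=F, B6=F, B7=T
test 6 (c=5, m=3, p=3) fires B1->F, B3->F, B5->F, B6->F, B7->T; hits B1=F, B3=F, B5=F, B6=F, B7=T
test 7 (c=3, m=4, p=0) fires B1->T, B2->T, B1->F, B3->F, B5->F, B6->F, B7->F, B9->E, B8->F; hits B1=T, B1=F, B2=T, B3=F, B5=F, B6=F, B7=F, B8=F, B9=E
test 8 (c=3, m=4, p=2) fires B1->F, B3->T, B4->T, B7->T; hits B1=F, B3=T, B4=T, B7=T
union over all inputs: B1=T, B1=F, B2=T, B2=F, B3=T, B3=F, B4=T, B5=T, B5=F, B6=F, B7=T, B7=F, B8=F, B9=S, B9=E (15 outcomes)
checked all size-1 subsets: none covers 15 outcomes (max 9/15)
checked all size-2 subsets: none covers 15 outcomes (max 12/15)
checked all size-3 subsets: none covers 15 outcomes (max 14/15)
at size 4, {1, 2, 3, 8} reaches all 15 outcomes; every lexicographically earlier size-4 subset fails
Answer: 1, 2, 3, 8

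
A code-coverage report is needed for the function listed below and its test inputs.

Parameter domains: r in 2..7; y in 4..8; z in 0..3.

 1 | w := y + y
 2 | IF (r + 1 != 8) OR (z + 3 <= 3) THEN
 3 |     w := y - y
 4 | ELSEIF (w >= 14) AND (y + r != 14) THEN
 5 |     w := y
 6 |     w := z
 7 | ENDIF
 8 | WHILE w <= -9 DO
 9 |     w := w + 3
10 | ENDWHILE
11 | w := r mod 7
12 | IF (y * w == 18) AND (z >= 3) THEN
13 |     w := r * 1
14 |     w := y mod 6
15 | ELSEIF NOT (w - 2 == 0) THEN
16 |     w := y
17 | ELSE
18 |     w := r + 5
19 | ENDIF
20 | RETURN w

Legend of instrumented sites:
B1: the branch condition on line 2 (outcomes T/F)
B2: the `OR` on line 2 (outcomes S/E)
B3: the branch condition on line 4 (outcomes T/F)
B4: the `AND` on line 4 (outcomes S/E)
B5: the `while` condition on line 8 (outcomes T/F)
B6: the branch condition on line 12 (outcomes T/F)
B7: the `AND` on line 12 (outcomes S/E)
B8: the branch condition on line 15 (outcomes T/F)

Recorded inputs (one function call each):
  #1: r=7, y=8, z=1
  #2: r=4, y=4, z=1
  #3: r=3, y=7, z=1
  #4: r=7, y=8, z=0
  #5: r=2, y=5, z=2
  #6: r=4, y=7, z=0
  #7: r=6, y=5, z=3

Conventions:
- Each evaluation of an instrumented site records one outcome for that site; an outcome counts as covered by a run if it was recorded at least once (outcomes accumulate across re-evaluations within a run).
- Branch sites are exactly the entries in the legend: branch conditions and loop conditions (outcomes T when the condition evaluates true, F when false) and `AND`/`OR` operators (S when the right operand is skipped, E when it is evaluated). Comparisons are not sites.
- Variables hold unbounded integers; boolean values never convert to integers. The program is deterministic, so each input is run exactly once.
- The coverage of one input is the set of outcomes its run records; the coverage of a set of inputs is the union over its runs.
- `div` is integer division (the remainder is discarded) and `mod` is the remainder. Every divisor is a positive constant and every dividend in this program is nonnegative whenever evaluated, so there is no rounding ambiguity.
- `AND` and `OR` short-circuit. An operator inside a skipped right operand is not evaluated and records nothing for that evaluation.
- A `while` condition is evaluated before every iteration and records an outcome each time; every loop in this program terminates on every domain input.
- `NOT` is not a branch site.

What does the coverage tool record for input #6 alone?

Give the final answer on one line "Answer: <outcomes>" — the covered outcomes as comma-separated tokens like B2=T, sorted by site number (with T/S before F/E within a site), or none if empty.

Simulating input #6 (r=4, y=7, z=0) step by step:
  B2->S, B1->T, B5->F, B7->S, B6->F, B8->T
distinct outcomes covered: B1=T, B2=S, B5=F, B6=F, B7=S, B8=T

Answer: B1=T, B2=S, B5=F, B6=F, B7=S, B8=T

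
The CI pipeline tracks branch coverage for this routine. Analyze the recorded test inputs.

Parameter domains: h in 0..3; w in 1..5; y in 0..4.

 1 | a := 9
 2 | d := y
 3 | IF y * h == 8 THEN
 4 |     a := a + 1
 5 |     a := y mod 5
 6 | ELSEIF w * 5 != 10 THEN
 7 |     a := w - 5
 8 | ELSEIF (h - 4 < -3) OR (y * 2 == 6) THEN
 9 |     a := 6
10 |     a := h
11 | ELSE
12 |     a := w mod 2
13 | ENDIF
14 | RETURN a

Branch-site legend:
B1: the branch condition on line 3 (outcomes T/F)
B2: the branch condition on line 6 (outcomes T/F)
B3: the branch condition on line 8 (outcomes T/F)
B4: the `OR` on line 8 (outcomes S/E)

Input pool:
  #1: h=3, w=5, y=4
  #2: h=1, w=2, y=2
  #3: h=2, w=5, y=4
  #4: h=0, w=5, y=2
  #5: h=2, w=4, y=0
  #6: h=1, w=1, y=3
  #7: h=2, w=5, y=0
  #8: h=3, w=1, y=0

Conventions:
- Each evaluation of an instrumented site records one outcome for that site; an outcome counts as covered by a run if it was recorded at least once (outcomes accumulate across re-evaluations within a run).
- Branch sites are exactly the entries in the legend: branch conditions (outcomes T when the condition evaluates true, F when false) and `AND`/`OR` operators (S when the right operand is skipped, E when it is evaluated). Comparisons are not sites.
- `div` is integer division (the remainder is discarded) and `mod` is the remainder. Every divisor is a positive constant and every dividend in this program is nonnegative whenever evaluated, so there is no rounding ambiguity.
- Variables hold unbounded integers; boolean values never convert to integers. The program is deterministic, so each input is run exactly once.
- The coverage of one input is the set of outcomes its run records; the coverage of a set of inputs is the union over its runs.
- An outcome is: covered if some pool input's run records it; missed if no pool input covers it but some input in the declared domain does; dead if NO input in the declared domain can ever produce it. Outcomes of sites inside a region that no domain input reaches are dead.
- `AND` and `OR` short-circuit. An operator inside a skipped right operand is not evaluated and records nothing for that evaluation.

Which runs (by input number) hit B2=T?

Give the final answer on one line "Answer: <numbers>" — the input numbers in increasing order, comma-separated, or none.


input #1 (h=3, w=5, y=4): produces B2=T
input #2 (h=1, w=2, y=2): does not produce B2=T
input #3 (h=2, w=5, y=4): does not produce B2=T
input #4 (h=0, w=5, y=2): produces B2=T
input #5 (h=2, w=4, y=0): produces B2=T
input #6 (h=1, w=1, y=3): produces B2=T
input #7 (h=2, w=5, y=0): produces B2=T
input #8 (h=3, w=1, y=0): produces B2=T
Answer: 1, 4, 5, 6, 7, 8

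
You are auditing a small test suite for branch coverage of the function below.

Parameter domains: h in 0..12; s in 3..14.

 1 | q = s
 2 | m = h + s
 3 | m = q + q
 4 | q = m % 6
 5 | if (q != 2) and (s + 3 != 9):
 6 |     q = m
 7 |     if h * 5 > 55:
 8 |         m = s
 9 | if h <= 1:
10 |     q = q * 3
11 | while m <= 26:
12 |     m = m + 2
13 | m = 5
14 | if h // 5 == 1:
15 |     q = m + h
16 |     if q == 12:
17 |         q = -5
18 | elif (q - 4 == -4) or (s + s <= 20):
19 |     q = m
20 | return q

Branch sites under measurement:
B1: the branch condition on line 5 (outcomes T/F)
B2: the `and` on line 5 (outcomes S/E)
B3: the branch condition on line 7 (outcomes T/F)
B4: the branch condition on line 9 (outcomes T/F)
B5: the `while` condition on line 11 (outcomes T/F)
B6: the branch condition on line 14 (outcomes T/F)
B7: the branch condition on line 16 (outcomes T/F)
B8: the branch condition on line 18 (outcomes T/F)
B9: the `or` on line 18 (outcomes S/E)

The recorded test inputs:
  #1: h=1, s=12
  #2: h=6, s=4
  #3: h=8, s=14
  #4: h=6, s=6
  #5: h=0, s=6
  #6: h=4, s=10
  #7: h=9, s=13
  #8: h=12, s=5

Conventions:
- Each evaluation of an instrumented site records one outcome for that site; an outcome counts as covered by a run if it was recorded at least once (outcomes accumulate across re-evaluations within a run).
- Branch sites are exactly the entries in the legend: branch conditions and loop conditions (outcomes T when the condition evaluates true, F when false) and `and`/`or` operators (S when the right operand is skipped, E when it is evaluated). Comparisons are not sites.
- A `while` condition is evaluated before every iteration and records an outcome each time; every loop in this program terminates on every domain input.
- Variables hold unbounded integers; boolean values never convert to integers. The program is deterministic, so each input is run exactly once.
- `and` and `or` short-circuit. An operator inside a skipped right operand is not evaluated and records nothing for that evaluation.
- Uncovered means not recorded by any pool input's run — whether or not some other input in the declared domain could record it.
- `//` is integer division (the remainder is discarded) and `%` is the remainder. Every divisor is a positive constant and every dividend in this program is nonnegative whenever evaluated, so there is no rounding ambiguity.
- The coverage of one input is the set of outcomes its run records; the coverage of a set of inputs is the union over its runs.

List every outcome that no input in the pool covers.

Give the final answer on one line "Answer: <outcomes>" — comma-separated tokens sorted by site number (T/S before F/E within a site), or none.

test 1 (h=1, s=12) fires B2->E, B1->T, B3->F, B4->T, B5->T, B5->T, B5->F, B6->F, B9->E, B8->F; hits B1=T, B2=E, B3=F, B4=T, B5=T, B5=F, B6=F, B8=F, B9=E
test 2 (h=6, s=4) fires B2->S, B1->F, B4->F, B5->T, B5->T, B5->T, B5->T, B5->T, B5->T, B5->T, B5->T, B5->T, B5->T, B5->F, ...; hits B1=F, B2=S, B4=F, B5=T, B5=F, B6=T, B7=F
test 3 (h=8, s=14) fires B2->E, B1->T, B3->F, B4->F, B5->F, B6->T, B7->F; hits B1=T, B2=E, B3=F, B4=F, B5=F, B6=T, B7=F
test 4 (h=6, s=6) fires B2->E, B1->F, B4->F, B5->T, B5->T, B5->T, B5->T, B5->T, B5->T, B5->T, B5->T, B5->F, B6->T, B7->F; hits B1=F, B2=E, B4=F, B5=T, B5=F, B6=T, B7=F
test 5 (h=0, s=6) fires B2->E, B1->F, B4->T, B5->T, B5->T, B5->T, B5->T, B5->T, B5->T, B5->T, B5->T, B5->F, B6->F, B9->S, ...; hits B1=F, B2=E, B4=T, B5=T, B5=F, B6=F, B8=T, B9=S
test 6 (h=4, s=10) fires B2->S, B1->F, B4->F, B5->T, B5->T, B5->T, B5->T, B5->F, B6->F, B9->E, B8->T; hits B1=F, B2=S, B4=F, B5=T, B5=F, B6=F, B8=T, B9=E
test 7 (h=9, s=13) fires B2->S, B1->F, B4->F, B5->T, B5->F, B6->T, B7->F; hits B1=F, B2=S, B4=F, B5=T, B5=F, B6=T, B7=F
test 8 (h=12, s=5) fires B2->E, B1->T, B3->T, B4->F, B5->T, B5->T, B5->T, B5->T, B5->T, B5->T, B5->T, B5->T, B5->T, B5->T, ...; hits B1=T, B2=E, B3=T, B4=F, B5=T, B5=F, B6=F, B8=T, B9=E
union over the pool: B1=T, B1=F, B2=S, B2=E, B3=T, B3=F, B4=T, B4=F, B5=T, B5=F, B6=T, B6=F, B7=F, B8=T, B8=F, B9=S, B9=E
uncovered (1 of 18): B7=T

Answer: B7=T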